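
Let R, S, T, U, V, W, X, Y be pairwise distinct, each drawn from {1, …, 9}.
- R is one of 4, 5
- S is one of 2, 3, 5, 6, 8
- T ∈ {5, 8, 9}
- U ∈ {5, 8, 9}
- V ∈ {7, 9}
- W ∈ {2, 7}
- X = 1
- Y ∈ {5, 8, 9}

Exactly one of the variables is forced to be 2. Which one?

W

X must be 1 (only option left).
T, U, Y between them cover only {5, 8, 9} — a naked triple. Remove those values from R, S, V.
R must be 4 (only option left).
V's domain is down to {7}, so V = 7. Strike 7 from W.
So 2 goes to W.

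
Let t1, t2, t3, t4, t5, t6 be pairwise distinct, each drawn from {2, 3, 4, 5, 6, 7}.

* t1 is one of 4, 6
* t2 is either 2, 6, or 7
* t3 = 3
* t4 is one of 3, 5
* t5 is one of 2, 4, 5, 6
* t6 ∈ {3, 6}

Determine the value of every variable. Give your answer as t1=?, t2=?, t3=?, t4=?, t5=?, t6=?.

t3 has just one choice, so t3 = 3. Eliminate 3 elsewhere: t4, t6.
t4 has just one choice, so t4 = 5. Strike 5 from t5.
That leaves t6 = 6. Strike 6 from t1, t2, t5.
t1 must be 4 (only option left). Eliminate 4 elsewhere: t5.
That leaves t5 = 2. Strike 2 from t2.
t2 must be 7 (only option left).

t1=4, t2=7, t3=3, t4=5, t5=2, t6=6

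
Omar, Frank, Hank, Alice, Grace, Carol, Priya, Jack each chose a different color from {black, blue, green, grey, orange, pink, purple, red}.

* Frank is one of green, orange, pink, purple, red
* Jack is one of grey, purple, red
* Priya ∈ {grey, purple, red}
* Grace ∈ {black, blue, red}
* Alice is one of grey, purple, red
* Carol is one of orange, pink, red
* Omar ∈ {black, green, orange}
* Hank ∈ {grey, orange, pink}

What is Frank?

The 8 variables together cover exactly {black, blue, green, grey, orange, pink, purple, red} — 8 values for 8 variables — and blue appears only in Grace's list, so Grace = blue.
The 7 still-open variables together cover exactly {black, green, grey, orange, pink, purple, red} — 7 values for 7 variables — and black appears only in Omar's list, so Omar = black.
Among the 6 still-open variables, green fits only Frank (and all 6 values in {green, grey, orange, pink, purple, red} must be used), so Frank = green.

green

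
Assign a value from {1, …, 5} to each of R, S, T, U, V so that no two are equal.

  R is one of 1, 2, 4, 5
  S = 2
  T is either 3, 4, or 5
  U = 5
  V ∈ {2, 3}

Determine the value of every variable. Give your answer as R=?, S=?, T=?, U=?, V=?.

S's domain is down to {2}, so S = 2. So R, V can't be 2.
U's domain is down to {5}, so U = 5. Strike 5 from R, T.
V must be 3 (only option left). Remove 3 from T.
That leaves T = 4. So R can't be 4.
R has just one choice, so R = 1.

R=1, S=2, T=4, U=5, V=3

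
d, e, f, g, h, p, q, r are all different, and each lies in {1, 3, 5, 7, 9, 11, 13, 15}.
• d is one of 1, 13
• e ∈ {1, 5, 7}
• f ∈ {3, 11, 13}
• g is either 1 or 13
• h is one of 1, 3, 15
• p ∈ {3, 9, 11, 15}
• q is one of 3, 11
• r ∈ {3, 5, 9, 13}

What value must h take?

15

The 8 variables draw from only 8 values {1, 3, 5, 7, 9, 11, 13, 15}, so each is used; only e can be 7, hence e = 7.
The 7 still-open variables draw from only 7 values {1, 3, 5, 9, 11, 13, 15}, so each is used; only r can be 5, hence r = 5.
Among the 6 still-open variables, 9 fits only p (and all 6 values in {1, 3, 9, 11, 13, 15} must be used), so p = 9.
Among the 5 still-open variables, 15 fits only h (and all 5 values in {1, 3, 11, 13, 15} must be used), so h = 15.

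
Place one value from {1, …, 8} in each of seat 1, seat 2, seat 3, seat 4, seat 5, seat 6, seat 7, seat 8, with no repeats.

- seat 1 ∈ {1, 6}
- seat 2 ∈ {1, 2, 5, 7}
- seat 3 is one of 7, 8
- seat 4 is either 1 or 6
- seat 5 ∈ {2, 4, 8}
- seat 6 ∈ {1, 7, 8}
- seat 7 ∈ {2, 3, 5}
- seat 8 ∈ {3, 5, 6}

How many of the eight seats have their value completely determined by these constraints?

1

The 8 variables together cover exactly {1, 2, 3, 4, 5, 6, 7, 8} — 8 values for 8 variables — and 4 appears only in seat 5's list, so seat 5 = 4.
The 2 variables seat 1 and seat 4 are confined to {1, 6}, which locks those values in; drop them from seat 2, seat 6, seat 8.
seat 3 and seat 6 share exactly the 2 values {7, 8}; by pigeonhole those values go to them, so strike 7, 8 from seat 2.
Determined: seat 5=4. The other seats each still have more than one consistent value. That makes 1.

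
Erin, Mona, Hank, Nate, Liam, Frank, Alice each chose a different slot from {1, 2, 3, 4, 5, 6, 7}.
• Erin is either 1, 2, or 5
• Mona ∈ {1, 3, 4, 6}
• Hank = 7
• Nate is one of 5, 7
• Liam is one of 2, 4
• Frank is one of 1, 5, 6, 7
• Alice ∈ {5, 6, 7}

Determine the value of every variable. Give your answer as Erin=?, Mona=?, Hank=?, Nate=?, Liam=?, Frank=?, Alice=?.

Hank must be 7 (only option left). Strike 7 from Nate, Frank, Alice.
Nate's domain is down to {5}, so Nate = 5. Eliminate 5 elsewhere: Erin, Frank, Alice.
That leaves Alice = 6. Eliminate 6 elsewhere: Mona, Frank.
Frank has just one choice, so Frank = 1. Remove 1 from Erin, Mona.
Erin must be 2 (only option left). Eliminate 2 elsewhere: Liam.
Liam's domain is down to {4}, so Liam = 4. Strike 4 from Mona.
That leaves Mona = 3.

Erin=2, Mona=3, Hank=7, Nate=5, Liam=4, Frank=1, Alice=6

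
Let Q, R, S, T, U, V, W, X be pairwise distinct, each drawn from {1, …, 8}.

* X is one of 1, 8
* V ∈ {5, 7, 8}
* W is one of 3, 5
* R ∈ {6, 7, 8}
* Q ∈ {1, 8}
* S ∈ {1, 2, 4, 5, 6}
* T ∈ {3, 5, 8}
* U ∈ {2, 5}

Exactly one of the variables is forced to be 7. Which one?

The 8 variables together cover exactly {1, 2, 3, 4, 5, 6, 7, 8} — 8 values for 8 variables — and 4 appears only in S's list, so S = 4.
Among the 7 still-open variables, 2 fits only U (and all 7 values in {1, 2, 3, 5, 6, 7, 8} must be used), so U = 2.
Among the 6 still-open variables, 6 fits only R (and all 6 values in {1, 3, 5, 6, 7, 8} must be used), so R = 6.
The 5 still-open variables draw from only 5 values {1, 3, 5, 7, 8}, so each is used; only V can be 7, hence V = 7.

V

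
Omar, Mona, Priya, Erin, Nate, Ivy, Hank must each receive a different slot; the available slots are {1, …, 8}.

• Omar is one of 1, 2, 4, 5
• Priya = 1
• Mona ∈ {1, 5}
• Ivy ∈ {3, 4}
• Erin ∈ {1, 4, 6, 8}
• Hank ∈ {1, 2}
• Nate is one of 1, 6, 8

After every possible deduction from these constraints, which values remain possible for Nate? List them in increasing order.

6, 8

Priya's domain is down to {1}, so Priya = 1. Eliminate 1 elsewhere: Omar, Mona, Erin, Nate, Hank.
Hank's domain is down to {2}, so Hank = 2. So Omar can't be 2.
Mona's domain is down to {5}, so Mona = 5. Strike 5 from Omar.
That leaves Omar = 4. Eliminate 4 elsewhere: Erin, Ivy.
Ivy must be 3 (only option left).
No further eliminations apply; Nate can still be any of 6, 8.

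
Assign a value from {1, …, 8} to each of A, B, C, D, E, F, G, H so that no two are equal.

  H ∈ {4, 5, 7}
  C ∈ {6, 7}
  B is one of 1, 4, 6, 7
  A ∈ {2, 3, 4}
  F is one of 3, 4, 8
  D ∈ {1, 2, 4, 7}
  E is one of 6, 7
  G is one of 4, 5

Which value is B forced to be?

The 8 variables together cover exactly {1, 2, 3, 4, 5, 6, 7, 8} — 8 values for 8 variables — and 8 appears only in F's list, so F = 8.
Among the 7 still-open variables, 3 fits only A (and all 7 values in {1, 2, 3, 4, 5, 6, 7} must be used), so A = 3.
The 6 still-open variables together cover exactly {1, 2, 4, 5, 6, 7} — 6 values for 6 variables — and 2 appears only in D's list, so D = 2.
The 5 still-open variables together cover exactly {1, 4, 5, 6, 7} — 5 values for 5 variables — and 1 appears only in B's list, so B = 1.

1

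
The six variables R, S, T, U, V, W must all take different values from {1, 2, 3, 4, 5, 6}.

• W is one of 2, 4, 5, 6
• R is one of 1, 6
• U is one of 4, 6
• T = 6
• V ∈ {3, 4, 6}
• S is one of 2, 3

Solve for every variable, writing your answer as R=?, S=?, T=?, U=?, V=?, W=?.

T must be 6 (only option left). So R, U, V, W can't be 6.
U's domain is down to {4}, so U = 4. Remove 4 from V, W.
V's domain is down to {3}, so V = 3. Strike 3 from S.
That leaves R = 1.
That leaves S = 2. So W can't be 2.
W must be 5 (only option left).

R=1, S=2, T=6, U=4, V=3, W=5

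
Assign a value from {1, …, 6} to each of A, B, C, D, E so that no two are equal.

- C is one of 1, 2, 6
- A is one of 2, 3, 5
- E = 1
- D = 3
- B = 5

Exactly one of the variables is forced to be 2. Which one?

A

B has just one choice, so B = 5. Remove 5 from A.
D has just one choice, so D = 3. Remove 3 from A.
So 2 goes to A.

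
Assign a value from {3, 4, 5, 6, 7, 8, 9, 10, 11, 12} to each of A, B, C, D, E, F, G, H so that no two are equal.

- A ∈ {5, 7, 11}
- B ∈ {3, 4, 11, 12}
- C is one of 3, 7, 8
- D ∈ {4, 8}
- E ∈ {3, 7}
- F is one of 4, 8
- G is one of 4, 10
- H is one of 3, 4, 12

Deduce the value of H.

The 8 variables draw from only 8 values {3, 4, 5, 7, 8, 10, 11, 12}, so each is used; only A can be 5, hence A = 5.
Among the 7 still-open variables, 10 fits only G (and all 7 values in {3, 4, 7, 8, 10, 11, 12} must be used), so G = 10.
The 6 still-open variables together cover exactly {3, 4, 7, 8, 11, 12} — 6 values for 6 variables — and 11 appears only in B's list, so B = 11.
The 5 still-open variables together cover exactly {3, 4, 7, 8, 12} — 5 values for 5 variables — and 12 appears only in H's list, so H = 12.

12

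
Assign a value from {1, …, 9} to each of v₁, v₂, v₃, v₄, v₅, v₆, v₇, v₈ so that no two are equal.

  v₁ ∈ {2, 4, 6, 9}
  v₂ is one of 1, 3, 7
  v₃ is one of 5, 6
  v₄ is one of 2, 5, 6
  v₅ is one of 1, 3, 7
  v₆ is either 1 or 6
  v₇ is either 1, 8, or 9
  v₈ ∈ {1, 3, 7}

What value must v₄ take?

v₂, v₅, v₈ share exactly the 3 values {1, 3, 7}; by pigeonhole those values go to them, so strike 1, 3, 7 from v₆, v₇.
That leaves v₆ = 6. Strike 6 from v₁, v₃, v₄.
v₃'s domain is down to {5}, so v₃ = 5. Eliminate 5 elsewhere: v₄.
So v₄ = 2.

2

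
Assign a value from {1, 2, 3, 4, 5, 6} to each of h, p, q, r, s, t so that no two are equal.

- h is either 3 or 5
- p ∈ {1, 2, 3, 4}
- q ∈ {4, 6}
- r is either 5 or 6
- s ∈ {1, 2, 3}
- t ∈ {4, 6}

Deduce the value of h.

3

q and t between them cover only {4, 6} — a naked pair. Remove those values from p, r.
That leaves r = 5. Eliminate 5 elsewhere: h.
So h = 3.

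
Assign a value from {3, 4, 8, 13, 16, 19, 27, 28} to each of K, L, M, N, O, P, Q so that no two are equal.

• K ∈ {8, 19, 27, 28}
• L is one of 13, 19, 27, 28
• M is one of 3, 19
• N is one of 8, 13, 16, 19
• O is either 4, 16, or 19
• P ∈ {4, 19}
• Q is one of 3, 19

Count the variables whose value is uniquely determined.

M and Q between them cover only {3, 19} — a naked pair. Remove those values from K, L, N, O, P.
P must be 4 (only option left). Strike 4 from O.
O must be 16 (only option left). Remove 16 from N.
Determined: O=16, P=4. The other variables each still have more than one consistent value. That makes 2.

2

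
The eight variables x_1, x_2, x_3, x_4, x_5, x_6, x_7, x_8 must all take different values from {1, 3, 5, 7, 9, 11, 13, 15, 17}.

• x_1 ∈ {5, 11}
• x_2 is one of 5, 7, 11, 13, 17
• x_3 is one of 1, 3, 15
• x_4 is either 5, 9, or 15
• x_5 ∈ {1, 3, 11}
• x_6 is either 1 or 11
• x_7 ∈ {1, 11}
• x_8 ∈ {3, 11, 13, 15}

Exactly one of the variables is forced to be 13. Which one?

x_8

x_6 and x_7 between them cover only {1, 11} — a naked pair. Remove those values from x_1, x_2, x_3, x_5, x_8.
x_1 must be 5 (only option left). Remove 5 from x_2, x_4.
x_5's domain is down to {3}, so x_5 = 3. Eliminate 3 elsewhere: x_3, x_8.
That leaves x_3 = 15. Strike 15 from x_4, x_8.
So 13 goes to x_8.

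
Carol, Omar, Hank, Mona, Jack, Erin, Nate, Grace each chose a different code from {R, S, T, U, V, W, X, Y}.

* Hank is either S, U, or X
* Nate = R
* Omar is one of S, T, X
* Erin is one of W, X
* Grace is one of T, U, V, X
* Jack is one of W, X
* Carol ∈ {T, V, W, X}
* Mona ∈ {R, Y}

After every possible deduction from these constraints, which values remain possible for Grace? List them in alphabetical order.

Nate must be R (only option left). So Mona can't be R.
Mona must be Y (only option left).
Jack and Erin between them cover only {W, X} — a naked pair. Remove those values from Carol, Omar, Hank, Grace.
No further eliminations apply; Grace can still be any of T, U, V.

T, U, V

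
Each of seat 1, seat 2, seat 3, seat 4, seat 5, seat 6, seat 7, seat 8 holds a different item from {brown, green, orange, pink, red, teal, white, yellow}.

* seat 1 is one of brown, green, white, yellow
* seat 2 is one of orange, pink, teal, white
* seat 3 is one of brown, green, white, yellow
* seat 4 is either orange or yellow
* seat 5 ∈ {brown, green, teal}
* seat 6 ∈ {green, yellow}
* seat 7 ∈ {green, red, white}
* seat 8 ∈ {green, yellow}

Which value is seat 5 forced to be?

teal

The 8 variables together cover exactly {brown, green, orange, pink, red, teal, white, yellow} — 8 values for 8 variables — and pink appears only in seat 2's list, so seat 2 = pink.
The 7 still-open variables draw from only 7 values {brown, green, orange, red, teal, white, yellow}, so each is used; only seat 4 can be orange, hence seat 4 = orange.
The 6 still-open variables together cover exactly {brown, green, red, teal, white, yellow} — 6 values for 6 variables — and red appears only in seat 7's list, so seat 7 = red.
The 5 still-open variables together cover exactly {brown, green, teal, white, yellow} — 5 values for 5 variables — and teal appears only in seat 5's list, so seat 5 = teal.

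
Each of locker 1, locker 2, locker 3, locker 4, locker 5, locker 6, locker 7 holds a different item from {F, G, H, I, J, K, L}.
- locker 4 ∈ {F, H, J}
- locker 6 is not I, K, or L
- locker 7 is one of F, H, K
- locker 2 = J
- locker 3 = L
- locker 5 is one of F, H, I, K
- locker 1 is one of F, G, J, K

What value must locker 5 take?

I

locker 2's domain is down to {J}, so locker 2 = J. Eliminate J elsewhere: locker 1, locker 4, locker 6.
locker 3's domain is down to {L}, so locker 3 = L.
The 5 still-open variables together cover exactly {F, G, H, I, K} — 5 values for 5 variables — and I appears only in locker 5's list, so locker 5 = I.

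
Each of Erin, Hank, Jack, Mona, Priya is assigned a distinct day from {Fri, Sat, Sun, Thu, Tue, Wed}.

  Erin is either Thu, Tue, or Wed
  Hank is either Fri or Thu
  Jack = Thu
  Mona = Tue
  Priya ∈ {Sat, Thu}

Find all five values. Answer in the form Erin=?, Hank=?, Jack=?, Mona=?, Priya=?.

Jack must be Thu (only option left). Eliminate Thu elsewhere: Erin, Hank, Priya.
Mona's domain is down to {Tue}, so Mona = Tue. Strike Tue from Erin.
Priya's domain is down to {Sat}, so Priya = Sat.
Erin's domain is down to {Wed}, so Erin = Wed.
That leaves Hank = Fri.

Erin=Wed, Hank=Fri, Jack=Thu, Mona=Tue, Priya=Sat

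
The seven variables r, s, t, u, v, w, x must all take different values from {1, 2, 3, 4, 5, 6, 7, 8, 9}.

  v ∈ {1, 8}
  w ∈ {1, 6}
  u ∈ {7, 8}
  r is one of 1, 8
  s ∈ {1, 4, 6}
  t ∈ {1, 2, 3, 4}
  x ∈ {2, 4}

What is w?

6

Among the 7 variables, 3 fits only t (and all 7 values in {1, 2, 3, 4, 6, 7, 8} must be used), so t = 3.
Among the 6 still-open variables, 2 fits only x (and all 6 values in {1, 2, 4, 6, 7, 8} must be used), so x = 2.
Among the 5 still-open variables, 4 fits only s (and all 5 values in {1, 4, 6, 7, 8} must be used), so s = 4.
Among the 4 still-open variables, 6 fits only w (and all 4 values in {1, 6, 7, 8} must be used), so w = 6.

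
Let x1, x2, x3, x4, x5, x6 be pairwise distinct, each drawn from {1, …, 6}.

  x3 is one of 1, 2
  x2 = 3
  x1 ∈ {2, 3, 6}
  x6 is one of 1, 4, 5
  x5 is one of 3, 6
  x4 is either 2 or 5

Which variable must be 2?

x1

x2 has just one choice, so x2 = 3. Remove 3 from x1, x5.
x5's domain is down to {6}, so x5 = 6. Eliminate 6 elsewhere: x1.
So 2 goes to x1.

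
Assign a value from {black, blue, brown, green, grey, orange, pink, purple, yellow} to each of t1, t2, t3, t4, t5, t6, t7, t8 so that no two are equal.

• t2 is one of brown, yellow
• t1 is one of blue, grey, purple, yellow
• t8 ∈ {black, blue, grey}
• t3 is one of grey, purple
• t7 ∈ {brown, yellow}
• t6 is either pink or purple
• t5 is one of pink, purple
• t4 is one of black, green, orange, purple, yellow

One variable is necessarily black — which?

t2 and t7 share exactly the 2 values {brown, yellow}; by pigeonhole those values go to them, so strike brown, yellow from t1, t4.
t5 and t6 share exactly the 2 values {pink, purple}; by pigeonhole those values go to them, so strike pink, purple from t1, t3, t4.
That leaves t3 = grey. Eliminate grey elsewhere: t1, t8.
That leaves t1 = blue. Remove blue from t8.
So black goes to t8.

t8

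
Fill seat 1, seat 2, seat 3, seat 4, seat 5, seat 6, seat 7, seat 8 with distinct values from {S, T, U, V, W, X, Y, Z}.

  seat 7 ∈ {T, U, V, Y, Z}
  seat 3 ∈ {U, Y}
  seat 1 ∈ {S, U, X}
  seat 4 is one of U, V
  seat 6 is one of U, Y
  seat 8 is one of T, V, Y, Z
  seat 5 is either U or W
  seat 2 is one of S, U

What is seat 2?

The 8 variables together cover exactly {S, T, U, V, W, X, Y, Z} — 8 values for 8 variables — and W appears only in seat 5's list, so seat 5 = W.
The 7 still-open variables draw from only 7 values {S, T, U, V, X, Y, Z}, so each is used; only seat 1 can be X, hence seat 1 = X.
The 6 still-open variables draw from only 6 values {S, T, U, V, Y, Z}, so each is used; only seat 2 can be S, hence seat 2 = S.

S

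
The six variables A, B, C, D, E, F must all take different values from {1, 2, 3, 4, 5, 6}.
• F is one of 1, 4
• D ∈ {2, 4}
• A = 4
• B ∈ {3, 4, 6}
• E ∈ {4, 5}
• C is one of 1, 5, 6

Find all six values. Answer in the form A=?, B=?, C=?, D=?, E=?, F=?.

A=4, B=3, C=6, D=2, E=5, F=1

A's domain is down to {4}, so A = 4. Remove 4 from B, D, E, F.
D must be 2 (only option left).
E has just one choice, so E = 5. So C can't be 5.
F has just one choice, so F = 1. Strike 1 from C.
C's domain is down to {6}, so C = 6. So B can't be 6.
B must be 3 (only option left).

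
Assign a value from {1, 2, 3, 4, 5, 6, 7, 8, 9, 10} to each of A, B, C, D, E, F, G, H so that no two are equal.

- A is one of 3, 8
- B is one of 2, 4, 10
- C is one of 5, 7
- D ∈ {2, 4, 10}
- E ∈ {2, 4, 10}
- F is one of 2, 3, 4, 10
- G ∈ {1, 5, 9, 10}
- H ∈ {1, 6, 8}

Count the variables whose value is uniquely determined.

2

B, D, E share exactly the 3 values {2, 4, 10}; by pigeonhole those values go to them, so strike 2, 4, 10 from F, G.
That leaves F = 3. Eliminate 3 elsewhere: A.
A's domain is down to {8}, so A = 8. So H can't be 8.
Determined: A=8, F=3. The other variables each still have more than one consistent value. That makes 2.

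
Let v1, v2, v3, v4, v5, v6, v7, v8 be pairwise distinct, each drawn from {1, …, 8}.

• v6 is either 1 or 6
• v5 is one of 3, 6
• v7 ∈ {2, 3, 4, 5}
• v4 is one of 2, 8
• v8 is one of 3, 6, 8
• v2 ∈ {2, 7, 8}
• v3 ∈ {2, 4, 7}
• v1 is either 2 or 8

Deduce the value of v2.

Among the 8 variables, 1 fits only v6 (and all 8 values in {1, 2, 3, 4, 5, 6, 7, 8} must be used), so v6 = 1.
The 7 still-open variables draw from only 7 values {2, 3, 4, 5, 6, 7, 8}, so each is used; only v7 can be 5, hence v7 = 5.
Among the 6 still-open variables, 4 fits only v3 (and all 6 values in {2, 3, 4, 6, 7, 8} must be used), so v3 = 4.
Among the 5 still-open variables, 7 fits only v2 (and all 5 values in {2, 3, 6, 7, 8} must be used), so v2 = 7.

7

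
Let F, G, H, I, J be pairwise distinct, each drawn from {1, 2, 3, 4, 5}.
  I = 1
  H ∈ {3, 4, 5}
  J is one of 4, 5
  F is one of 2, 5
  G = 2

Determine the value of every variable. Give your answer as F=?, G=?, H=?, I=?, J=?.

F=5, G=2, H=3, I=1, J=4

G has just one choice, so G = 2. Strike 2 from F.
I has just one choice, so I = 1.
F's domain is down to {5}, so F = 5. Remove 5 from H, J.
J has just one choice, so J = 4. Remove 4 from H.
H's domain is down to {3}, so H = 3.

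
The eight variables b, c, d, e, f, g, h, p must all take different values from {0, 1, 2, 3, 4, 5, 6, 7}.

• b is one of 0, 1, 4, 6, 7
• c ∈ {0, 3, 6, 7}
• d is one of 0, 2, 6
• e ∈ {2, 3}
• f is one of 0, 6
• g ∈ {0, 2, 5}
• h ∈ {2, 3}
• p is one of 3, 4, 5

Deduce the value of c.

The 8 variables together cover exactly {0, 1, 2, 3, 4, 5, 6, 7} — 8 values for 8 variables — and 1 appears only in b's list, so b = 1.
Among the 7 still-open variables, 4 fits only p (and all 7 values in {0, 2, 3, 4, 5, 6, 7} must be used), so p = 4.
The 6 still-open variables together cover exactly {0, 2, 3, 5, 6, 7} — 6 values for 6 variables — and 5 appears only in g's list, so g = 5.
The 5 still-open variables together cover exactly {0, 2, 3, 6, 7} — 5 values for 5 variables — and 7 appears only in c's list, so c = 7.

7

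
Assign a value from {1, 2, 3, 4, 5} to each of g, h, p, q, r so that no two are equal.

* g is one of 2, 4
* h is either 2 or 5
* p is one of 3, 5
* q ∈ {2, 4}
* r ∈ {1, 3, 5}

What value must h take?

The 5 variables together cover exactly {1, 2, 3, 4, 5} — 5 values for 5 variables — and 1 appears only in r's list, so r = 1.
The 4 still-open variables draw from only 4 values {2, 3, 4, 5}, so each is used; only p can be 3, hence p = 3.
The 3 still-open variables together cover exactly {2, 4, 5} — 3 values for 3 variables — and 5 appears only in h's list, so h = 5.

5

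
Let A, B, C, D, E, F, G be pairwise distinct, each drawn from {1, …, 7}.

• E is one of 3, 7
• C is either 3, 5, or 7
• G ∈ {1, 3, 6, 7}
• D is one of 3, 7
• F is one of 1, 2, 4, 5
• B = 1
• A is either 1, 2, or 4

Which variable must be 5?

C

B's domain is down to {1}, so B = 1. Remove 1 from A, F, G.
The 6 still-open variables draw from only 6 values {2, 3, 4, 5, 6, 7}, so each is used; only G can be 6, hence G = 6.
D and E between them cover only {3, 7} — a naked pair. Remove those values from C.
So 5 goes to C.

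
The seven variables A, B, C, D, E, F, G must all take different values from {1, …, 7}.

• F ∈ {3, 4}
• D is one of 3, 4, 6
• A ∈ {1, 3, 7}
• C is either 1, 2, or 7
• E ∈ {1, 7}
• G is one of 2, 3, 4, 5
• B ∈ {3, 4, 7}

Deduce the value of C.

2

The 7 variables draw from only 7 values {1, 2, 3, 4, 5, 6, 7}, so each is used; only G can be 5, hence G = 5.
The 6 still-open variables together cover exactly {1, 2, 3, 4, 6, 7} — 6 values for 6 variables — and 2 appears only in C's list, so C = 2.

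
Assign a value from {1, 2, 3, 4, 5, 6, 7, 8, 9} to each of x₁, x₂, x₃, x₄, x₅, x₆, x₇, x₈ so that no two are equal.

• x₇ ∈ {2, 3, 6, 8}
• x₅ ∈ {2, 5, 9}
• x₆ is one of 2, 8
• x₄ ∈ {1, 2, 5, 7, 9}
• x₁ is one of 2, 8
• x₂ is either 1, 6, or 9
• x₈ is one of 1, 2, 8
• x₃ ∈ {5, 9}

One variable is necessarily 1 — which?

x₈

The 8 variables draw from only 8 values {1, 2, 3, 5, 6, 7, 8, 9}, so each is used; only x₇ can be 3, hence x₇ = 3.
The 7 still-open variables draw from only 7 values {1, 2, 5, 6, 7, 8, 9}, so each is used; only x₂ can be 6, hence x₂ = 6.
Among the 6 still-open variables, 7 fits only x₄ (and all 6 values in {1, 2, 5, 7, 8, 9} must be used), so x₄ = 7.
The 5 still-open variables draw from only 5 values {1, 2, 5, 8, 9}, so each is used; only x₈ can be 1, hence x₈ = 1.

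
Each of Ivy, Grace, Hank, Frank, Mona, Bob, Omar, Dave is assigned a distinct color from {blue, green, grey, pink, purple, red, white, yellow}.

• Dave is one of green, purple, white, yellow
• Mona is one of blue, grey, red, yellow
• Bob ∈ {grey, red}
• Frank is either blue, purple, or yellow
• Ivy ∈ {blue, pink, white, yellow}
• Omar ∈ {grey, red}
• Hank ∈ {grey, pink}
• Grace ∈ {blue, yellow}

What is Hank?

pink

The 8 variables draw from only 8 values {blue, green, grey, pink, purple, red, white, yellow}, so each is used; only Dave can be green, hence Dave = green.
The 7 still-open variables draw from only 7 values {blue, grey, pink, purple, red, white, yellow}, so each is used; only Frank can be purple, hence Frank = purple.
Among the 6 still-open variables, white fits only Ivy (and all 6 values in {blue, grey, pink, red, white, yellow} must be used), so Ivy = white.
Among the 5 still-open variables, pink fits only Hank (and all 5 values in {blue, grey, pink, red, yellow} must be used), so Hank = pink.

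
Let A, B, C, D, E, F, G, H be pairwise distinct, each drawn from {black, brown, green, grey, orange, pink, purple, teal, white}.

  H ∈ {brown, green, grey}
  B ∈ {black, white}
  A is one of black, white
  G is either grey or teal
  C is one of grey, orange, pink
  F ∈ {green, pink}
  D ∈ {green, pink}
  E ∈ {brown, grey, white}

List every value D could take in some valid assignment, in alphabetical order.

Among the 8 variables, orange fits only C (and all 8 values in {black, brown, green, grey, orange, pink, teal, white} must be used), so C = orange.
The 7 still-open variables together cover exactly {black, brown, green, grey, pink, teal, white} — 7 values for 7 variables — and teal appears only in G's list, so G = teal.
The 2 variables A and B are confined to {black, white}, which locks those values in; drop them from E.
The 2 variables D and F are confined to {green, pink}, which locks those values in; drop them from H.
No further eliminations apply; D can still be any of green, pink.

green, pink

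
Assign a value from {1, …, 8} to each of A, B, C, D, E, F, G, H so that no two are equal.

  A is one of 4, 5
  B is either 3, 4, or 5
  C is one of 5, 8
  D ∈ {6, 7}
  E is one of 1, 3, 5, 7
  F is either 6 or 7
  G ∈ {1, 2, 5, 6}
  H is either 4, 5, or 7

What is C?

The 8 variables draw from only 8 values {1, 2, 3, 4, 5, 6, 7, 8}, so each is used; only G can be 2, hence G = 2.
The 7 still-open variables draw from only 7 values {1, 3, 4, 5, 6, 7, 8}, so each is used; only E can be 1, hence E = 1.
Among the 6 still-open variables, 3 fits only B (and all 6 values in {3, 4, 5, 6, 7, 8} must be used), so B = 3.
The 5 still-open variables draw from only 5 values {4, 5, 6, 7, 8}, so each is used; only C can be 8, hence C = 8.

8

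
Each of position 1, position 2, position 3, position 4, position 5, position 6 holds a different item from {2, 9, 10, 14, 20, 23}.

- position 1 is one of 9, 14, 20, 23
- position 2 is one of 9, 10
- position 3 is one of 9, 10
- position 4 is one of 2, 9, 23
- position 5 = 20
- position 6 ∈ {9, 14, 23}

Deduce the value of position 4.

2

position 5's domain is down to {20}, so position 5 = 20. Eliminate 20 elsewhere: position 1.
Among the 5 still-open variables, 2 fits only position 4 (and all 5 values in {2, 9, 10, 14, 23} must be used), so position 4 = 2.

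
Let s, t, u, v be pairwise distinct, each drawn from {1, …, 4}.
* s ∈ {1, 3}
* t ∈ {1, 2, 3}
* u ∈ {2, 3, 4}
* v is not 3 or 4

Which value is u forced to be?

4

The 4 variables together cover exactly {1, 2, 3, 4} — 4 values for 4 variables — and 4 appears only in u's list, so u = 4.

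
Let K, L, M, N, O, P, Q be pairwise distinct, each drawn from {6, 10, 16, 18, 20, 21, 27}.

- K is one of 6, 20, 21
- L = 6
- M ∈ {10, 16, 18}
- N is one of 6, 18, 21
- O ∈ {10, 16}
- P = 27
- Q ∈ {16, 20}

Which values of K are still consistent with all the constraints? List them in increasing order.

L has just one choice, so L = 6. So K, N can't be 6.
P has just one choice, so P = 27.
No further eliminations apply; K can still be any of 20, 21.

20, 21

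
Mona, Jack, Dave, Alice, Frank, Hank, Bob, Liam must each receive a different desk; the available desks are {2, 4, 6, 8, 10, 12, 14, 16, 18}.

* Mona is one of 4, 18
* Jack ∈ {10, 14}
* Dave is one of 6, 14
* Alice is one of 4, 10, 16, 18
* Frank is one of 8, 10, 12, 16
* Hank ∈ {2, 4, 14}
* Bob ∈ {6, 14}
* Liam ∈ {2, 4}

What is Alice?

The 2 variables Dave and Bob are confined to {6, 14}, which locks those values in; drop them from Jack, Hank.
Jack has just one choice, so Jack = 10. So Alice, Frank can't be 10.
Hank and Liam between them cover only {2, 4} — a naked pair. Remove those values from Mona, Alice.
Mona has just one choice, so Mona = 18. Strike 18 from Alice.
So Alice = 16.

16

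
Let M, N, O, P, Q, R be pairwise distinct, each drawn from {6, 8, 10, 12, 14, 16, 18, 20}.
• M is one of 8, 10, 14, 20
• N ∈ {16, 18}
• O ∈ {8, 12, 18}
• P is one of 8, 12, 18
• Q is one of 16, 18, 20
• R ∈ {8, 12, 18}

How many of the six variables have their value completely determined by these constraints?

2

O, P, R between them cover only {8, 12, 18} — a naked triple. Remove those values from M, N, Q.
That leaves N = 16. So Q can't be 16.
Q's domain is down to {20}, so Q = 20. So M can't be 20.
Determined: N=16, Q=20. The other variables each still have more than one consistent value. That makes 2.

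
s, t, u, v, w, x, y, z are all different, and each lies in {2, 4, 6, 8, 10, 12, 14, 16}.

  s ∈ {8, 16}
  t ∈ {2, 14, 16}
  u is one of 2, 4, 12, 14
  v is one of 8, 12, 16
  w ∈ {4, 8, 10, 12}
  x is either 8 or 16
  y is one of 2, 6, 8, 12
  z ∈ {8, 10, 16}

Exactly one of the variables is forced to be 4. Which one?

w

The 8 variables draw from only 8 values {2, 4, 6, 8, 10, 12, 14, 16}, so each is used; only y can be 6, hence y = 6.
s and x between them cover only {8, 16} — a naked pair. Remove those values from t, v, w, z.
v must be 12 (only option left). So u, w can't be 12.
z's domain is down to {10}, so z = 10. Remove 10 from w.
So 4 goes to w.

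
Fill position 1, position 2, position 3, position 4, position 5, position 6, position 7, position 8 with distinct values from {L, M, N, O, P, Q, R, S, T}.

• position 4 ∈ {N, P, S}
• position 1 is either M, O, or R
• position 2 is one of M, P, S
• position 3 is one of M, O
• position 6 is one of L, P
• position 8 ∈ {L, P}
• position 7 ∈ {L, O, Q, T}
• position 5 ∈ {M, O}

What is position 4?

position 3 and position 5 share exactly the 2 values {M, O}; by pigeonhole those values go to them, so strike M, O from position 1, position 2, position 7.
position 1 must be R (only option left).
position 6 and position 8 between them cover only {L, P} — a naked pair. Remove those values from position 2, position 4, position 7.
position 2 has just one choice, so position 2 = S. Strike S from position 4.
So position 4 = N.

N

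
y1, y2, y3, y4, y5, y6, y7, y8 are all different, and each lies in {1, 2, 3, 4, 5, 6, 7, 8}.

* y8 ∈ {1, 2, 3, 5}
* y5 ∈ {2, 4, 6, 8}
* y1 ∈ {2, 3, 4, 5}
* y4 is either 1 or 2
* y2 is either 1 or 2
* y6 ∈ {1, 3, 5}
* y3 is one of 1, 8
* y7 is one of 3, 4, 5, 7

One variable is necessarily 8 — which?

y3

Among the 8 variables, 6 fits only y5 (and all 8 values in {1, 2, 3, 4, 5, 6, 7, 8} must be used), so y5 = 6.
The 7 still-open variables draw from only 7 values {1, 2, 3, 4, 5, 7, 8}, so each is used; only y7 can be 7, hence y7 = 7.
The 6 still-open variables draw from only 6 values {1, 2, 3, 4, 5, 8}, so each is used; only y1 can be 4, hence y1 = 4.
The 5 still-open variables together cover exactly {1, 2, 3, 5, 8} — 5 values for 5 variables — and 8 appears only in y3's list, so y3 = 8.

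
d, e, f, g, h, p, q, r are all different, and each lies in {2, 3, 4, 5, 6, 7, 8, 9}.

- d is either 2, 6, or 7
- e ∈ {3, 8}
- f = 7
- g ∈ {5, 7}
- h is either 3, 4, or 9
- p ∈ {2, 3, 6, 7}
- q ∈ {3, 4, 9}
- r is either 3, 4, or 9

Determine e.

8

f's domain is down to {7}, so f = 7. So d, g, p can't be 7.
g's domain is down to {5}, so g = 5.
Among the 6 still-open variables, 8 fits only e (and all 6 values in {2, 3, 4, 6, 8, 9} must be used), so e = 8.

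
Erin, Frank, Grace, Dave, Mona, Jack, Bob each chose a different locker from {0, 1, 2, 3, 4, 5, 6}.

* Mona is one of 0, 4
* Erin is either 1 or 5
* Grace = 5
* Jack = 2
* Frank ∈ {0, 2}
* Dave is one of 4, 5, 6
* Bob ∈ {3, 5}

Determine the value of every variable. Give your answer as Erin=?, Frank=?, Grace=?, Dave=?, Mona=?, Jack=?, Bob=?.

Erin=1, Frank=0, Grace=5, Dave=6, Mona=4, Jack=2, Bob=3

Grace has just one choice, so Grace = 5. Remove 5 from Erin, Dave, Bob.
That leaves Jack = 2. Strike 2 from Frank.
Bob has just one choice, so Bob = 3.
Erin's domain is down to {1}, so Erin = 1.
That leaves Frank = 0. Eliminate 0 elsewhere: Mona.
Mona's domain is down to {4}, so Mona = 4. Remove 4 from Dave.
Dave has just one choice, so Dave = 6.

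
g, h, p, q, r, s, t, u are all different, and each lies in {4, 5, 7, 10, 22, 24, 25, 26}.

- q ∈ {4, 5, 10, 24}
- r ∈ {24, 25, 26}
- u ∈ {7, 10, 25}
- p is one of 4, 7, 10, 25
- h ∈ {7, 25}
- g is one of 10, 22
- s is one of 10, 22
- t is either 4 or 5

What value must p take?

4

Among the 8 variables, 26 fits only r (and all 8 values in {4, 5, 7, 10, 22, 24, 25, 26} must be used), so r = 26.
The 7 still-open variables draw from only 7 values {4, 5, 7, 10, 22, 24, 25}, so each is used; only q can be 24, hence q = 24.
The 6 still-open variables draw from only 6 values {4, 5, 7, 10, 22, 25}, so each is used; only t can be 5, hence t = 5.
The 5 still-open variables together cover exactly {4, 7, 10, 22, 25} — 5 values for 5 variables — and 4 appears only in p's list, so p = 4.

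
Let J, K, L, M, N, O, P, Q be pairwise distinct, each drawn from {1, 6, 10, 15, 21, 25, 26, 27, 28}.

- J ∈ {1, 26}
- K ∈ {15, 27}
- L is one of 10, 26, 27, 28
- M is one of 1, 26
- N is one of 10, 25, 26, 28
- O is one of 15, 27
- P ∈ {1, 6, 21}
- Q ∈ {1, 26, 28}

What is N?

25

J and M between them cover only {1, 26} — a naked pair. Remove those values from L, N, P, Q.
Q must be 28 (only option left). Remove 28 from L, N.
The 2 variables K and O are confined to {15, 27}, which locks those values in; drop them from L.
L has just one choice, so L = 10. Strike 10 from N.
So N = 25.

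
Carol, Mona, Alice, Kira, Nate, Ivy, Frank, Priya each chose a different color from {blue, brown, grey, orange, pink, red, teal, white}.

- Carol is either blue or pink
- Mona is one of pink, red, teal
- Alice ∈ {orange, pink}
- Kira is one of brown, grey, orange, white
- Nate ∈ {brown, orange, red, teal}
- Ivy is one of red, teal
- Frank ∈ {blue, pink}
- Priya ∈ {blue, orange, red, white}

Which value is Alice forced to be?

The 8 variables together cover exactly {blue, brown, grey, orange, pink, red, teal, white} — 8 values for 8 variables — and grey appears only in Kira's list, so Kira = grey.
Among the 7 still-open variables, brown fits only Nate (and all 7 values in {blue, brown, orange, pink, red, teal, white} must be used), so Nate = brown.
The 6 still-open variables together cover exactly {blue, orange, pink, red, teal, white} — 6 values for 6 variables — and white appears only in Priya's list, so Priya = white.
The 5 still-open variables draw from only 5 values {blue, orange, pink, red, teal}, so each is used; only Alice can be orange, hence Alice = orange.

orange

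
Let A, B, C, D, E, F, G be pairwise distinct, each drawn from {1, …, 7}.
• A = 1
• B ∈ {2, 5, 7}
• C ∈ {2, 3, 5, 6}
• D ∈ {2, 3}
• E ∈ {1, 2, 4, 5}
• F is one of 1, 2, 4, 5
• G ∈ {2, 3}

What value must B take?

A's domain is down to {1}, so A = 1. Strike 1 from E, F.
Among the 6 still-open variables, 6 fits only C (and all 6 values in {2, 3, 4, 5, 6, 7} must be used), so C = 6.
Among the 5 still-open variables, 7 fits only B (and all 5 values in {2, 3, 4, 5, 7} must be used), so B = 7.

7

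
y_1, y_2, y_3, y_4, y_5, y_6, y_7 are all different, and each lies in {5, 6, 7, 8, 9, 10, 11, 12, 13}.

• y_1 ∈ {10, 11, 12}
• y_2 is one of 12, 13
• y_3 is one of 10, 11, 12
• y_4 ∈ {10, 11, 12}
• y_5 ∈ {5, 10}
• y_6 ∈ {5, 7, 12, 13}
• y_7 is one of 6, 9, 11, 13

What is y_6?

y_1, y_3, y_4 share exactly the 3 values {10, 11, 12}; by pigeonhole those values go to them, so strike 10, 11, 12 from y_2, y_5, y_6, y_7.
That leaves y_2 = 13. Eliminate 13 elsewhere: y_6, y_7.
That leaves y_5 = 5. Eliminate 5 elsewhere: y_6.
So y_6 = 7.

7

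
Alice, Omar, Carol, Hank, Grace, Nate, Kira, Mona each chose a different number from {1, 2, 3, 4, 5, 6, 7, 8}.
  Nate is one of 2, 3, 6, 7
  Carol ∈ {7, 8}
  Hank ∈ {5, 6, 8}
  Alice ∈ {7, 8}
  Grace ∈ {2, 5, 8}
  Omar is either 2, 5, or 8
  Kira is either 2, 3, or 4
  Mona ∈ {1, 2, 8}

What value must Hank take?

The 8 variables draw from only 8 values {1, 2, 3, 4, 5, 6, 7, 8}, so each is used; only Mona can be 1, hence Mona = 1.
The 7 still-open variables draw from only 7 values {2, 3, 4, 5, 6, 7, 8}, so each is used; only Kira can be 4, hence Kira = 4.
The 6 still-open variables together cover exactly {2, 3, 5, 6, 7, 8} — 6 values for 6 variables — and 3 appears only in Nate's list, so Nate = 3.
The 5 still-open variables together cover exactly {2, 5, 6, 7, 8} — 5 values for 5 variables — and 6 appears only in Hank's list, so Hank = 6.

6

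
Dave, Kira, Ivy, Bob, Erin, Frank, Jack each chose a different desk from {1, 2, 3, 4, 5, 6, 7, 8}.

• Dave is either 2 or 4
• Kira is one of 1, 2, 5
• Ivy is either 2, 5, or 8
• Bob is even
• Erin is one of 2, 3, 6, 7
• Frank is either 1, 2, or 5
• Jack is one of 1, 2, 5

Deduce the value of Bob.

6

The 3 variables Kira, Frank, Jack are confined to {1, 2, 5}, which locks those values in; drop them from Dave, Ivy, Bob, Erin.
Dave must be 4 (only option left). So Bob can't be 4.
Ivy's domain is down to {8}, so Ivy = 8. Strike 8 from Bob.
So Bob = 6.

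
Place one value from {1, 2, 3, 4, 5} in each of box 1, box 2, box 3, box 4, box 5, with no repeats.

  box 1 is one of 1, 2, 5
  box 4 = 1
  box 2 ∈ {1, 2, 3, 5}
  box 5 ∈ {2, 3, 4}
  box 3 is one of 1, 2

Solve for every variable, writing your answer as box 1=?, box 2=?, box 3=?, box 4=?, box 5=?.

box 1=5, box 2=3, box 3=2, box 4=1, box 5=4

box 4 has just one choice, so box 4 = 1. So box 1, box 2, box 3 can't be 1.
box 3 has just one choice, so box 3 = 2. Strike 2 from box 1, box 2, box 5.
box 1's domain is down to {5}, so box 1 = 5. So box 2 can't be 5.
That leaves box 2 = 3. So box 5 can't be 3.
box 5's domain is down to {4}, so box 5 = 4.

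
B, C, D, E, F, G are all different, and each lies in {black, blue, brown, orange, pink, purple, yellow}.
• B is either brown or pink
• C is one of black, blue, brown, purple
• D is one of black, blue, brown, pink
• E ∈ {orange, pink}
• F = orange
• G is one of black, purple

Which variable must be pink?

F's domain is down to {orange}, so F = orange. So E can't be orange.
So pink goes to E.

E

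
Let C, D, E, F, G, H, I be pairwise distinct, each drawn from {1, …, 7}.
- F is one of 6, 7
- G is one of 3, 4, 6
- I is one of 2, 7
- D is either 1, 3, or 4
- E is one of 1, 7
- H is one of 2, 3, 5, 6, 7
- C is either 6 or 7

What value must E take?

1

The 7 variables draw from only 7 values {1, 2, 3, 4, 5, 6, 7}, so each is used; only H can be 5, hence H = 5.
The 6 still-open variables together cover exactly {1, 2, 3, 4, 6, 7} — 6 values for 6 variables — and 2 appears only in I's list, so I = 2.
C and F share exactly the 2 values {6, 7}; by pigeonhole those values go to them, so strike 6, 7 from E, G.
So E = 1.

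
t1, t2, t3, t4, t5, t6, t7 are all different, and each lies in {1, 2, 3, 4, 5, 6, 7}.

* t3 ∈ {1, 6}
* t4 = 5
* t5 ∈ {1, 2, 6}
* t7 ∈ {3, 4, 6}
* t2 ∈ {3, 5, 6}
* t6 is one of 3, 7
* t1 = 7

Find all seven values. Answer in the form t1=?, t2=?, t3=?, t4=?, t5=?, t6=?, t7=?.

t1 must be 7 (only option left). Remove 7 from t6.
t4 has just one choice, so t4 = 5. So t2 can't be 5.
t6 must be 3 (only option left). So t2, t7 can't be 3.
t2's domain is down to {6}, so t2 = 6. Remove 6 from t3, t5, t7.
That leaves t3 = 1. So t5 can't be 1.
That leaves t5 = 2.
t7's domain is down to {4}, so t7 = 4.

t1=7, t2=6, t3=1, t4=5, t5=2, t6=3, t7=4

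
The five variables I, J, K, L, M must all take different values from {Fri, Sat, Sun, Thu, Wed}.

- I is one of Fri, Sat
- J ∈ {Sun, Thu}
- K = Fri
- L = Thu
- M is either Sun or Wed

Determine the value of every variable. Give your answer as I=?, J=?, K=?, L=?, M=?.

I=Sat, J=Sun, K=Fri, L=Thu, M=Wed

K has just one choice, so K = Fri. Remove Fri from I.
L must be Thu (only option left). Eliminate Thu elsewhere: J.
I's domain is down to {Sat}, so I = Sat.
That leaves J = Sun. Strike Sun from M.
M must be Wed (only option left).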